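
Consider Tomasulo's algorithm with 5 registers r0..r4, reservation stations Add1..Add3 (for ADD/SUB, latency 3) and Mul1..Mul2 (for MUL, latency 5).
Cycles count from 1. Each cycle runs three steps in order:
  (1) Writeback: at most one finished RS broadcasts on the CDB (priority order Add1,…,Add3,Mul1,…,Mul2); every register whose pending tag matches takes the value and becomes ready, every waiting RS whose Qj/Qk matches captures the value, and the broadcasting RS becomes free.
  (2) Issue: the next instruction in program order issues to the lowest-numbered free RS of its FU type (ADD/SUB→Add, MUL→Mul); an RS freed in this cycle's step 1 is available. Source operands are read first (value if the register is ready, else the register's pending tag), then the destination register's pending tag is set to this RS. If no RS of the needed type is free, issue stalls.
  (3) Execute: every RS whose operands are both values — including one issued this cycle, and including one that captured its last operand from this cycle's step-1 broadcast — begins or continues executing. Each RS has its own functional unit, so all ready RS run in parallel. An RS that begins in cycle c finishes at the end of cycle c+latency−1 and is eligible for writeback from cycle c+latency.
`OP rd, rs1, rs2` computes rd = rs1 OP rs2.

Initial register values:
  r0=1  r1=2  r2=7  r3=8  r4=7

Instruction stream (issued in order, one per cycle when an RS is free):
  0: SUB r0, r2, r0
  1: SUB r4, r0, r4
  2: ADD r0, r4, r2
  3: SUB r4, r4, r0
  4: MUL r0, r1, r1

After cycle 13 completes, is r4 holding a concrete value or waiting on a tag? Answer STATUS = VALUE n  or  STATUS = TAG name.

cycle 1: issue SUB r0<-Add1 // r0:Add1,r1:2,r2:7,r3:8,r4:7
cycle 2: issue SUB r4<-Add2 // r0:Add1,r1:2,r2:7,r3:8,r4:Add2
cycle 3: issue ADD r0<-Add3 // r0:Add3,r1:2,r2:7,r3:8,r4:Add2
cycle 4: CDB Add1=6; issue SUB r4<-Add1 // r0:Add3,r1:2,r2:7,r3:8,r4:Add1
cycle 5: issue MUL r0<-Mul1 // r0:Mul1,r1:2,r2:7,r3:8,r4:Add1
cycle 6: - // r0:Mul1,r1:2,r2:7,r3:8,r4:Add1
cycle 7: CDB Add2=-1 // r0:Mul1,r1:2,r2:7,r3:8,r4:Add1
cycle 8: - // r0:Mul1,r1:2,r2:7,r3:8,r4:Add1
cycle 9: - // r0:Mul1,r1:2,r2:7,r3:8,r4:Add1
cycle 10: CDB Add3=6 // r0:Mul1,r1:2,r2:7,r3:8,r4:Add1
cycle 11: CDB Mul1=4 // r0:4,r1:2,r2:7,r3:8,r4:Add1
cycle 12: - // r0:4,r1:2,r2:7,r3:8,r4:Add1
cycle 13: CDB Add1=-7 // r0:4,r1:2,r2:7,r3:8,r4:-7

STATUS = VALUE -7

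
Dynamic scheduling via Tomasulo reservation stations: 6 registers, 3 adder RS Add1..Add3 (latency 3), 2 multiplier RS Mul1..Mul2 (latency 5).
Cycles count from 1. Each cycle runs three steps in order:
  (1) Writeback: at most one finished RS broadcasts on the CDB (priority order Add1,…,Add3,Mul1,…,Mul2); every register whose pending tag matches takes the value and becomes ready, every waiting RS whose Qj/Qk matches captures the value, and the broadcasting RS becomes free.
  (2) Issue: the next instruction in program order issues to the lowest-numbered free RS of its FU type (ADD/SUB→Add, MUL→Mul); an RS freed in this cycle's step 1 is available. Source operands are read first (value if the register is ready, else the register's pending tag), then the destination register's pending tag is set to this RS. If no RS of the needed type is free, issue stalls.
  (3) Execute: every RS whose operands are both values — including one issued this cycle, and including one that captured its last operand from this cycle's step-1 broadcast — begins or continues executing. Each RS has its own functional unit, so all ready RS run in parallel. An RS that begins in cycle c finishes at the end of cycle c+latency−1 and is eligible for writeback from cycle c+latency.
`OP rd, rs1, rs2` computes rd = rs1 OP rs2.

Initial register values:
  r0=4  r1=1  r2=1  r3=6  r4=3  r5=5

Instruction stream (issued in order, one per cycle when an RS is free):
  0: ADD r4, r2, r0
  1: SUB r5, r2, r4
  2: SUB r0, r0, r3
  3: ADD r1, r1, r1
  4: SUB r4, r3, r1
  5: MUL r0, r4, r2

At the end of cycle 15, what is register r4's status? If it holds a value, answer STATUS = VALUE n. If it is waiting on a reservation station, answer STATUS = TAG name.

  c1: issue ADD r4<-Add1  regs: r0:4,r1:1,r2:1,r3:6,r4:Add1,r5:5
  c2: issue SUB r5<-Add2  regs: r0:4,r1:1,r2:1,r3:6,r4:Add1,r5:Add2
  c3: issue SUB r0<-Add3  regs: r0:Add3,r1:1,r2:1,r3:6,r4:Add1,r5:Add2
  c4: CDB Add1=5; issue ADD r1<-Add1  regs: r0:Add3,r1:Add1,r2:1,r3:6,r4:5,r5:Add2
  c5: stall  regs: r0:Add3,r1:Add1,r2:1,r3:6,r4:5,r5:Add2
  c6: CDB Add3=-2; issue SUB r4<-Add3  regs: r0:-2,r1:Add1,r2:1,r3:6,r4:Add3,r5:Add2
  c7: CDB Add1=2; issue MUL r0<-Mul1  regs: r0:Mul1,r1:2,r2:1,r3:6,r4:Add3,r5:Add2
  c8: CDB Add2=-4  regs: r0:Mul1,r1:2,r2:1,r3:6,r4:Add3,r5:-4
  c9: -  regs: r0:Mul1,r1:2,r2:1,r3:6,r4:Add3,r5:-4
  c10: CDB Add3=4  regs: r0:Mul1,r1:2,r2:1,r3:6,r4:4,r5:-4
  c11: -  regs: r0:Mul1,r1:2,r2:1,r3:6,r4:4,r5:-4
  c12: -  regs: r0:Mul1,r1:2,r2:1,r3:6,r4:4,r5:-4
  c13: -  regs: r0:Mul1,r1:2,r2:1,r3:6,r4:4,r5:-4
  c14: -  regs: r0:Mul1,r1:2,r2:1,r3:6,r4:4,r5:-4
  c15: CDB Mul1=4  regs: r0:4,r1:2,r2:1,r3:6,r4:4,r5:-4

STATUS = VALUE 4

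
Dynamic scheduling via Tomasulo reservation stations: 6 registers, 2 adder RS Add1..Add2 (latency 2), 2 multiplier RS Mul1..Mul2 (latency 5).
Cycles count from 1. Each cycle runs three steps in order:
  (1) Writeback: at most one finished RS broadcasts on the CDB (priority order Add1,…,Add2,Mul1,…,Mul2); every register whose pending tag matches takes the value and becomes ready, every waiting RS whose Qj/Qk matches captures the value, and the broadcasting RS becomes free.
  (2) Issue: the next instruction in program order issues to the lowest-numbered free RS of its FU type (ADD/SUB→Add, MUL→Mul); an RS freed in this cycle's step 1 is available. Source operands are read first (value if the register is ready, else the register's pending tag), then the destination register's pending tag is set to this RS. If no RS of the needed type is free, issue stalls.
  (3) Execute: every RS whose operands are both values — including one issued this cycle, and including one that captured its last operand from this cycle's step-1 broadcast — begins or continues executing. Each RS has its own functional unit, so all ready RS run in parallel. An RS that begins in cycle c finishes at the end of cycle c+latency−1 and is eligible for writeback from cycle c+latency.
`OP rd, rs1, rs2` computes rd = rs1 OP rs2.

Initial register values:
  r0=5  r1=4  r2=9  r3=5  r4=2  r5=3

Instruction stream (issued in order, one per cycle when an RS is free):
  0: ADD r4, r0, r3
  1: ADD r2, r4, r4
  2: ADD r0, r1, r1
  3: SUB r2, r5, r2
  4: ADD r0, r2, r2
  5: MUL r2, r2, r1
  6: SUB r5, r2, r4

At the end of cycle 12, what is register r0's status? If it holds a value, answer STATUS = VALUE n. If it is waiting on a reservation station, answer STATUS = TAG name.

c1: issue ADD r4<-Add1 | r0:5,r1:4,r2:9,r3:5,r4:Add1,r5:3
c2: issue ADD r2<-Add2 | r0:5,r1:4,r2:Add2,r3:5,r4:Add1,r5:3
c3: CDB Add1=10; issue ADD r0<-Add1 | r0:Add1,r1:4,r2:Add2,r3:5,r4:10,r5:3
c4: stall | r0:Add1,r1:4,r2:Add2,r3:5,r4:10,r5:3
c5: CDB Add1=8; issue SUB r2<-Add1 | r0:8,r1:4,r2:Add1,r3:5,r4:10,r5:3
c6: CDB Add2=20; issue ADD r0<-Add2 | r0:Add2,r1:4,r2:Add1,r3:5,r4:10,r5:3
c7: issue MUL r2<-Mul1 | r0:Add2,r1:4,r2:Mul1,r3:5,r4:10,r5:3
c8: CDB Add1=-17; issue SUB r5<-Add1 | r0:Add2,r1:4,r2:Mul1,r3:5,r4:10,r5:Add1
c9: - | r0:Add2,r1:4,r2:Mul1,r3:5,r4:10,r5:Add1
c10: CDB Add2=-34 | r0:-34,r1:4,r2:Mul1,r3:5,r4:10,r5:Add1
c11: - | r0:-34,r1:4,r2:Mul1,r3:5,r4:10,r5:Add1
c12: - | r0:-34,r1:4,r2:Mul1,r3:5,r4:10,r5:Add1

STATUS = VALUE -34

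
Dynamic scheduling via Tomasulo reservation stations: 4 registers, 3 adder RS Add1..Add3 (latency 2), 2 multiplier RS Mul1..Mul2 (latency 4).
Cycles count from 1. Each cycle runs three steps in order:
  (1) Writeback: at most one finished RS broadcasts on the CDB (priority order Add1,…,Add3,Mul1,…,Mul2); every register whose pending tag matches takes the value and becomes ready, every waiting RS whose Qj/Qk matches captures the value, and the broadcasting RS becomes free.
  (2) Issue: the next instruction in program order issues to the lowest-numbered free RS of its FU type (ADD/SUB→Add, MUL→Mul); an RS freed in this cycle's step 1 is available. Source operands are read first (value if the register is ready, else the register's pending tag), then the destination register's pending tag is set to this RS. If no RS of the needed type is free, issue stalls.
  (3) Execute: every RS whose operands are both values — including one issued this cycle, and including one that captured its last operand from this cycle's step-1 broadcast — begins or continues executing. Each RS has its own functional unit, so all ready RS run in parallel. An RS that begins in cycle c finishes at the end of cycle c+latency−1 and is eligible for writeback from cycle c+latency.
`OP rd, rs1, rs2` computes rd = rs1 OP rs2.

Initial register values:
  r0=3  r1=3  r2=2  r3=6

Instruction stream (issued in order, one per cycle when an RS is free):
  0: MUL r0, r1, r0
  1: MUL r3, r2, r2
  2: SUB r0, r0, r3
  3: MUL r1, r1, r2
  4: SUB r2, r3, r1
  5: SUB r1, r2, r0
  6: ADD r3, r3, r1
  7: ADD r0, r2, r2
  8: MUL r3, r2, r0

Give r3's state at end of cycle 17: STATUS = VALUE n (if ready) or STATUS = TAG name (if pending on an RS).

STATUS = VALUE 8

cycle 1: issue MUL r0<-Mul1 // r0:Mul1,r1:3,r2:2,r3:6
cycle 2: issue MUL r3<-Mul2 // r0:Mul1,r1:3,r2:2,r3:Mul2
cycle 3: issue SUB r0<-Add1 // r0:Add1,r1:3,r2:2,r3:Mul2
cycle 4: stall // r0:Add1,r1:3,r2:2,r3:Mul2
cycle 5: CDB Mul1=9; issue MUL r1<-Mul1 // r0:Add1,r1:Mul1,r2:2,r3:Mul2
cycle 6: CDB Mul2=4; issue SUB r2<-Add2 // r0:Add1,r1:Mul1,r2:Add2,r3:4
cycle 7: issue SUB r1<-Add3 // r0:Add1,r1:Add3,r2:Add2,r3:4
cycle 8: CDB Add1=5; issue ADD r3<-Add1 // r0:5,r1:Add3,r2:Add2,r3:Add1
cycle 9: CDB Mul1=6; stall // r0:5,r1:Add3,r2:Add2,r3:Add1
cycle 10: stall // r0:5,r1:Add3,r2:Add2,r3:Add1
cycle 11: CDB Add2=-2; issue ADD r0<-Add2 // r0:Add2,r1:Add3,r2:-2,r3:Add1
cycle 12: issue MUL r3<-Mul1 // r0:Add2,r1:Add3,r2:-2,r3:Mul1
cycle 13: CDB Add2=-4 // r0:-4,r1:Add3,r2:-2,r3:Mul1
cycle 14: CDB Add3=-7 // r0:-4,r1:-7,r2:-2,r3:Mul1
cycle 15: - // r0:-4,r1:-7,r2:-2,r3:Mul1
cycle 16: CDB Add1=-3 // r0:-4,r1:-7,r2:-2,r3:Mul1
cycle 17: CDB Mul1=8 // r0:-4,r1:-7,r2:-2,r3:8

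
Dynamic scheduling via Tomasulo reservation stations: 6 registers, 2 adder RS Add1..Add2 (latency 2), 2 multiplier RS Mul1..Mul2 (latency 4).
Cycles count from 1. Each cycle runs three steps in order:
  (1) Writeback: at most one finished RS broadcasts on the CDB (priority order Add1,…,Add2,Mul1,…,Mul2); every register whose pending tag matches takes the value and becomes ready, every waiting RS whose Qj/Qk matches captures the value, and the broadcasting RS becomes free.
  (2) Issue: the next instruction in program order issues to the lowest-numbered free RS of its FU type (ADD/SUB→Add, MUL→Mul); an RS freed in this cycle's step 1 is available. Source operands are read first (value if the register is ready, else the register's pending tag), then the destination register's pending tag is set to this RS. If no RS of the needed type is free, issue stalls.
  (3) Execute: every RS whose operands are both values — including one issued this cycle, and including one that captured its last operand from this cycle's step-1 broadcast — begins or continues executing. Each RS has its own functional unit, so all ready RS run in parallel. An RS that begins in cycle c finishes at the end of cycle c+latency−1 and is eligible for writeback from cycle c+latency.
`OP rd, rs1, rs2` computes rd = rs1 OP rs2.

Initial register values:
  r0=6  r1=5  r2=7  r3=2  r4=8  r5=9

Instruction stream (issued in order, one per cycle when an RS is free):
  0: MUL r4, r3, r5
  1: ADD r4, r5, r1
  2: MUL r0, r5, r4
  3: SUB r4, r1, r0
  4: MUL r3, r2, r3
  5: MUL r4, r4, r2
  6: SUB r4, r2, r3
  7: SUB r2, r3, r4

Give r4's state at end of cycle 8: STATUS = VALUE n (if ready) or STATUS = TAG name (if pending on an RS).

STATUS = TAG Mul2

  c1: issue MUL r4<-Mul1  regs: r0:6,r1:5,r2:7,r3:2,r4:Mul1,r5:9
  c2: issue ADD r4<-Add1  regs: r0:6,r1:5,r2:7,r3:2,r4:Add1,r5:9
  c3: issue MUL r0<-Mul2  regs: r0:Mul2,r1:5,r2:7,r3:2,r4:Add1,r5:9
  c4: CDB Add1=14; issue SUB r4<-Add1  regs: r0:Mul2,r1:5,r2:7,r3:2,r4:Add1,r5:9
  c5: CDB Mul1=18; issue MUL r3<-Mul1  regs: r0:Mul2,r1:5,r2:7,r3:Mul1,r4:Add1,r5:9
  c6: stall  regs: r0:Mul2,r1:5,r2:7,r3:Mul1,r4:Add1,r5:9
  c7: stall  regs: r0:Mul2,r1:5,r2:7,r3:Mul1,r4:Add1,r5:9
  c8: CDB Mul2=126; issue MUL r4<-Mul2  regs: r0:126,r1:5,r2:7,r3:Mul1,r4:Mul2,r5:9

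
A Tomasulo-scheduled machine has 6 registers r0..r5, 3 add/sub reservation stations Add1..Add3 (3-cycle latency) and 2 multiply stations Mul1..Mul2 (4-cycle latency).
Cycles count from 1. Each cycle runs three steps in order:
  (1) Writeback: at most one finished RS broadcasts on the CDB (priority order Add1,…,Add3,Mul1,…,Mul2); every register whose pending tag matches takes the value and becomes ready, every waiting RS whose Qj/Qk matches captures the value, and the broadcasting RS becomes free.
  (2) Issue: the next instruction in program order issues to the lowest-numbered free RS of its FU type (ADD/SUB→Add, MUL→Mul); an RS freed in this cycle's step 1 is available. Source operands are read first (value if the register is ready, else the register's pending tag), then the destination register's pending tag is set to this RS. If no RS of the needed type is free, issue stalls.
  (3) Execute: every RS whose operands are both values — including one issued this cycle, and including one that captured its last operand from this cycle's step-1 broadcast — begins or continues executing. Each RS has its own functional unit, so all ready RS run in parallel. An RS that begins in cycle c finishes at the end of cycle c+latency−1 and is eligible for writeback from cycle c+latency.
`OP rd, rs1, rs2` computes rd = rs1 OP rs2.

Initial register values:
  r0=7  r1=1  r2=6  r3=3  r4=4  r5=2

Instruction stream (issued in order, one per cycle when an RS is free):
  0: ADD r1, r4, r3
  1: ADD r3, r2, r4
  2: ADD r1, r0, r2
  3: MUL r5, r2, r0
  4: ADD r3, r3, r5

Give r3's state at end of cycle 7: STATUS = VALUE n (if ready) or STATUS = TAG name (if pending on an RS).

STATUS = TAG Add1

  c1: issue ADD r1<-Add1  regs: r0:7,r1:Add1,r2:6,r3:3,r4:4,r5:2
  c2: issue ADD r3<-Add2  regs: r0:7,r1:Add1,r2:6,r3:Add2,r4:4,r5:2
  c3: issue ADD r1<-Add3  regs: r0:7,r1:Add3,r2:6,r3:Add2,r4:4,r5:2
  c4: CDB Add1=7; issue MUL r5<-Mul1  regs: r0:7,r1:Add3,r2:6,r3:Add2,r4:4,r5:Mul1
  c5: CDB Add2=10; issue ADD r3<-Add1  regs: r0:7,r1:Add3,r2:6,r3:Add1,r4:4,r5:Mul1
  c6: CDB Add3=13  regs: r0:7,r1:13,r2:6,r3:Add1,r4:4,r5:Mul1
  c7: -  regs: r0:7,r1:13,r2:6,r3:Add1,r4:4,r5:Mul1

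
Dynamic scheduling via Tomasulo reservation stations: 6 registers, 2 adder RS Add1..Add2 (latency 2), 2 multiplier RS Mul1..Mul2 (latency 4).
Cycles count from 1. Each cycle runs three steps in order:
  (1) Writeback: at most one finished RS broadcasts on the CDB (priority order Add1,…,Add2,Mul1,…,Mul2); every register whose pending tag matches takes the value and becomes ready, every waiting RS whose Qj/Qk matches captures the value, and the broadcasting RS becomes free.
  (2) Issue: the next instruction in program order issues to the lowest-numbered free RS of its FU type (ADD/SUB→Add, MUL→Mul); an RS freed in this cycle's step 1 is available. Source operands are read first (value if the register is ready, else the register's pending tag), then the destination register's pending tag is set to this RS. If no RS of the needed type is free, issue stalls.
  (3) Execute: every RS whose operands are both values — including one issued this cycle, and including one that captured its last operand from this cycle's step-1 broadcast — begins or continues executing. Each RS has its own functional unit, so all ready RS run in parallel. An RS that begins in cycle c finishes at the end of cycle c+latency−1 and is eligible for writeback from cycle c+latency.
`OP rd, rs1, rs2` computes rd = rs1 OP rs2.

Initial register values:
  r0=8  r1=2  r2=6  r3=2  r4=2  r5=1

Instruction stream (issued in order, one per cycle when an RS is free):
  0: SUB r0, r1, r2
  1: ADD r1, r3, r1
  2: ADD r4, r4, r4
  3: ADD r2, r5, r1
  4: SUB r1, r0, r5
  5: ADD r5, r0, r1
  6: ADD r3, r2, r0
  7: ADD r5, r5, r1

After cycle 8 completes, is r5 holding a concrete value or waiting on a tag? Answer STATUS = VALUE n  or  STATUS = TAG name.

cycle 1: issue SUB r0<-Add1 // r0:Add1,r1:2,r2:6,r3:2,r4:2,r5:1
cycle 2: issue ADD r1<-Add2 // r0:Add1,r1:Add2,r2:6,r3:2,r4:2,r5:1
cycle 3: CDB Add1=-4; issue ADD r4<-Add1 // r0:-4,r1:Add2,r2:6,r3:2,r4:Add1,r5:1
cycle 4: CDB Add2=4; issue ADD r2<-Add2 // r0:-4,r1:4,r2:Add2,r3:2,r4:Add1,r5:1
cycle 5: CDB Add1=4; issue SUB r1<-Add1 // r0:-4,r1:Add1,r2:Add2,r3:2,r4:4,r5:1
cycle 6: CDB Add2=5; issue ADD r5<-Add2 // r0:-4,r1:Add1,r2:5,r3:2,r4:4,r5:Add2
cycle 7: CDB Add1=-5; issue ADD r3<-Add1 // r0:-4,r1:-5,r2:5,r3:Add1,r4:4,r5:Add2
cycle 8: stall // r0:-4,r1:-5,r2:5,r3:Add1,r4:4,r5:Add2

STATUS = TAG Add2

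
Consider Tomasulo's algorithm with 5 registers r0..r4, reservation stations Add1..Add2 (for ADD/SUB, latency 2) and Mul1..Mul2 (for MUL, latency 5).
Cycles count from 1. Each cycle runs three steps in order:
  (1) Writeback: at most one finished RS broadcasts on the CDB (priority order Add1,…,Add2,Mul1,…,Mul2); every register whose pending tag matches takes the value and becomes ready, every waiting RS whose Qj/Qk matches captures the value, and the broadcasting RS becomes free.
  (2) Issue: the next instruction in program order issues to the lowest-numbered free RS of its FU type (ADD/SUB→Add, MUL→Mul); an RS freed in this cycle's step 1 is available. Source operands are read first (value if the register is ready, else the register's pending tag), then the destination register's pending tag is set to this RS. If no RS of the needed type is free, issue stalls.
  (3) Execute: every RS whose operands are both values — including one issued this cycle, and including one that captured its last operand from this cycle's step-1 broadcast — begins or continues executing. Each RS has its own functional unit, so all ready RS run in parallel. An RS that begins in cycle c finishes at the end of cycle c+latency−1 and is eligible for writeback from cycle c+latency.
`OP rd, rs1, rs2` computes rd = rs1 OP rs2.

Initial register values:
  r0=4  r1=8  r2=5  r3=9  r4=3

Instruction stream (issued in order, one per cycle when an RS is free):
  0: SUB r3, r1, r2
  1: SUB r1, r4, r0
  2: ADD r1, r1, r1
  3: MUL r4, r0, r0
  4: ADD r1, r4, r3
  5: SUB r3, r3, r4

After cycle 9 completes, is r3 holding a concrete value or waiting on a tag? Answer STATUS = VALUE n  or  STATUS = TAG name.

cycle 1: issue SUB r3<-Add1 // r0:4,r1:8,r2:5,r3:Add1,r4:3
cycle 2: issue SUB r1<-Add2 // r0:4,r1:Add2,r2:5,r3:Add1,r4:3
cycle 3: CDB Add1=3; issue ADD r1<-Add1 // r0:4,r1:Add1,r2:5,r3:3,r4:3
cycle 4: CDB Add2=-1; issue MUL r4<-Mul1 // r0:4,r1:Add1,r2:5,r3:3,r4:Mul1
cycle 5: issue ADD r1<-Add2 // r0:4,r1:Add2,r2:5,r3:3,r4:Mul1
cycle 6: CDB Add1=-2; issue SUB r3<-Add1 // r0:4,r1:Add2,r2:5,r3:Add1,r4:Mul1
cycle 7: - // r0:4,r1:Add2,r2:5,r3:Add1,r4:Mul1
cycle 8: - // r0:4,r1:Add2,r2:5,r3:Add1,r4:Mul1
cycle 9: CDB Mul1=16 // r0:4,r1:Add2,r2:5,r3:Add1,r4:16

STATUS = TAG Add1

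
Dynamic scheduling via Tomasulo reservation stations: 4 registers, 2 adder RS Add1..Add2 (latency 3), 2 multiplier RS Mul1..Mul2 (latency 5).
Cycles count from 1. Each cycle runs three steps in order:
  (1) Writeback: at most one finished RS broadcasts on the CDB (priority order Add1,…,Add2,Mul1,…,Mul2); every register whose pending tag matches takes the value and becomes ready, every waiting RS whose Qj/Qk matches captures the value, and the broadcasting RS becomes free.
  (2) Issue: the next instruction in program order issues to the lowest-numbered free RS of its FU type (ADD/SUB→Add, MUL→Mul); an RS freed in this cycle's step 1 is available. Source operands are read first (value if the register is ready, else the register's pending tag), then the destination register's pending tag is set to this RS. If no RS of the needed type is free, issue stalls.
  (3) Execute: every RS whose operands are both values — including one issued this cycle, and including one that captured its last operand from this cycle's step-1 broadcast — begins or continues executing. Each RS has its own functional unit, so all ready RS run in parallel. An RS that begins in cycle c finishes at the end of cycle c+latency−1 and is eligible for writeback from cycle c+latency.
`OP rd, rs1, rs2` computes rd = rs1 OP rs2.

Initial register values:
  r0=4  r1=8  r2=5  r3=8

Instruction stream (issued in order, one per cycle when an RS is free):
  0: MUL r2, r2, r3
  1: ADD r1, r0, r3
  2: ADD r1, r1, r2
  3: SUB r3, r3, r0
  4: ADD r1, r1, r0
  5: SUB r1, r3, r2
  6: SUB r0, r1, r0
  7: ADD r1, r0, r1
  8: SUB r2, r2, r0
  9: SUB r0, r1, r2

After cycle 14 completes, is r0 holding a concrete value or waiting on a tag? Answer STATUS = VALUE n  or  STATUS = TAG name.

STATUS = TAG Add1

cycle 1: issue MUL r2<-Mul1 // r0:4,r1:8,r2:Mul1,r3:8
cycle 2: issue ADD r1<-Add1 // r0:4,r1:Add1,r2:Mul1,r3:8
cycle 3: issue ADD r1<-Add2 // r0:4,r1:Add2,r2:Mul1,r3:8
cycle 4: stall // r0:4,r1:Add2,r2:Mul1,r3:8
cycle 5: CDB Add1=12; issue SUB r3<-Add1 // r0:4,r1:Add2,r2:Mul1,r3:Add1
cycle 6: CDB Mul1=40; stall // r0:4,r1:Add2,r2:40,r3:Add1
cycle 7: stall // r0:4,r1:Add2,r2:40,r3:Add1
cycle 8: CDB Add1=4; issue ADD r1<-Add1 // r0:4,r1:Add1,r2:40,r3:4
cycle 9: CDB Add2=52; issue SUB r1<-Add2 // r0:4,r1:Add2,r2:40,r3:4
cycle 10: stall // r0:4,r1:Add2,r2:40,r3:4
cycle 11: stall // r0:4,r1:Add2,r2:40,r3:4
cycle 12: CDB Add1=56; issue SUB r0<-Add1 // r0:Add1,r1:Add2,r2:40,r3:4
cycle 13: CDB Add2=-36; issue ADD r1<-Add2 // r0:Add1,r1:Add2,r2:40,r3:4
cycle 14: stall // r0:Add1,r1:Add2,r2:40,r3:4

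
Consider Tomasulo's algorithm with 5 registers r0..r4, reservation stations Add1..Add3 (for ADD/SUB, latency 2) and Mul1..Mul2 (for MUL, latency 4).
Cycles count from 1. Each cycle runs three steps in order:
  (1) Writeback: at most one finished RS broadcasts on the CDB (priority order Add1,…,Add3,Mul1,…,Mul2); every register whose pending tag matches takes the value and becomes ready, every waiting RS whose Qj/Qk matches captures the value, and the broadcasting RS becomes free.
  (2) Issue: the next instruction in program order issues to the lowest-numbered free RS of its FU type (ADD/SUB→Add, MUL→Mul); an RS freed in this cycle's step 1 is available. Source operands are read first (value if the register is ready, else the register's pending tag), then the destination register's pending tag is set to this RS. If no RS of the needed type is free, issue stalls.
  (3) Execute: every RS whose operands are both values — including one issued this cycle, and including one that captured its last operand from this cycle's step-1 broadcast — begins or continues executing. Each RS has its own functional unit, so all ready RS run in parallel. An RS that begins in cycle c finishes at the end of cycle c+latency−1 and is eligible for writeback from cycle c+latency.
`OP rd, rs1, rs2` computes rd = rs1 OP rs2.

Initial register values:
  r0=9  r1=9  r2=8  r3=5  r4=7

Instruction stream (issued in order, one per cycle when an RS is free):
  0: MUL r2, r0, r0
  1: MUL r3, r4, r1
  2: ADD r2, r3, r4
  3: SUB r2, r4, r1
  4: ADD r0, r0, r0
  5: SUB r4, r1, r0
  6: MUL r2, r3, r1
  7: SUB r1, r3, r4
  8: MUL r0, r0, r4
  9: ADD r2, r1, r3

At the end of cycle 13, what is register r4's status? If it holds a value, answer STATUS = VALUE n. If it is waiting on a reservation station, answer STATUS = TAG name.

STATUS = VALUE -9

  c1: issue MUL r2<-Mul1  regs: r0:9,r1:9,r2:Mul1,r3:5,r4:7
  c2: issue MUL r3<-Mul2  regs: r0:9,r1:9,r2:Mul1,r3:Mul2,r4:7
  c3: issue ADD r2<-Add1  regs: r0:9,r1:9,r2:Add1,r3:Mul2,r4:7
  c4: issue SUB r2<-Add2  regs: r0:9,r1:9,r2:Add2,r3:Mul2,r4:7
  c5: CDB Mul1=81; issue ADD r0<-Add3  regs: r0:Add3,r1:9,r2:Add2,r3:Mul2,r4:7
  c6: CDB Add2=-2; issue SUB r4<-Add2  regs: r0:Add3,r1:9,r2:-2,r3:Mul2,r4:Add2
  c7: CDB Add3=18; issue MUL r2<-Mul1  regs: r0:18,r1:9,r2:Mul1,r3:Mul2,r4:Add2
  c8: CDB Mul2=63; issue SUB r1<-Add3  regs: r0:18,r1:Add3,r2:Mul1,r3:63,r4:Add2
  c9: CDB Add2=-9; issue MUL r0<-Mul2  regs: r0:Mul2,r1:Add3,r2:Mul1,r3:63,r4:-9
  c10: CDB Add1=70; issue ADD r2<-Add1  regs: r0:Mul2,r1:Add3,r2:Add1,r3:63,r4:-9
  c11: CDB Add3=72  regs: r0:Mul2,r1:72,r2:Add1,r3:63,r4:-9
  c12: CDB Mul1=567  regs: r0:Mul2,r1:72,r2:Add1,r3:63,r4:-9
  c13: CDB Add1=135  regs: r0:Mul2,r1:72,r2:135,r3:63,r4:-9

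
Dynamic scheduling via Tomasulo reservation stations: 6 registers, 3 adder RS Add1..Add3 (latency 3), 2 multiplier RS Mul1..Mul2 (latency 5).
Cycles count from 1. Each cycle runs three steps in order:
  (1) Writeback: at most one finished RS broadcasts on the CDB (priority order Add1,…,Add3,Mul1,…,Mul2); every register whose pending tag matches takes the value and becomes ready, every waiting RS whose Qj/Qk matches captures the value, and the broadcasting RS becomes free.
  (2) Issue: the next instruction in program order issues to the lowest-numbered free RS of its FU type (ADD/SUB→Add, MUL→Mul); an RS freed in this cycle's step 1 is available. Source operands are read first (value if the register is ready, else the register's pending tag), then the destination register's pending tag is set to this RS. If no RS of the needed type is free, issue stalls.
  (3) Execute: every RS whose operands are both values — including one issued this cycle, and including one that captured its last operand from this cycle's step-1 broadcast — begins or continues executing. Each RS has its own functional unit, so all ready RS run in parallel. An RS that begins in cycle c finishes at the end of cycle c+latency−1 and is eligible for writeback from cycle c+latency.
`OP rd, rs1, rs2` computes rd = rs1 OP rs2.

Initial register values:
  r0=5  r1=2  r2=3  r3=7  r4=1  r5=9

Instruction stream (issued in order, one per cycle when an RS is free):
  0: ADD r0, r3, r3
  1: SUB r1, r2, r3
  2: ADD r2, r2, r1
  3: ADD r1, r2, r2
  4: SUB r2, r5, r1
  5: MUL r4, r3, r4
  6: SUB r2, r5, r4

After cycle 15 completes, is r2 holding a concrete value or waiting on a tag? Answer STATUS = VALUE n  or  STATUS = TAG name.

c1: issue ADD r0<-Add1 | r0:Add1,r1:2,r2:3,r3:7,r4:1,r5:9
c2: issue SUB r1<-Add2 | r0:Add1,r1:Add2,r2:3,r3:7,r4:1,r5:9
c3: issue ADD r2<-Add3 | r0:Add1,r1:Add2,r2:Add3,r3:7,r4:1,r5:9
c4: CDB Add1=14; issue ADD r1<-Add1 | r0:14,r1:Add1,r2:Add3,r3:7,r4:1,r5:9
c5: CDB Add2=-4; issue SUB r2<-Add2 | r0:14,r1:Add1,r2:Add2,r3:7,r4:1,r5:9
c6: issue MUL r4<-Mul1 | r0:14,r1:Add1,r2:Add2,r3:7,r4:Mul1,r5:9
c7: stall | r0:14,r1:Add1,r2:Add2,r3:7,r4:Mul1,r5:9
c8: CDB Add3=-1; issue SUB r2<-Add3 | r0:14,r1:Add1,r2:Add3,r3:7,r4:Mul1,r5:9
c9: - | r0:14,r1:Add1,r2:Add3,r3:7,r4:Mul1,r5:9
c10: - | r0:14,r1:Add1,r2:Add3,r3:7,r4:Mul1,r5:9
c11: CDB Add1=-2 | r0:14,r1:-2,r2:Add3,r3:7,r4:Mul1,r5:9
c12: CDB Mul1=7 | r0:14,r1:-2,r2:Add3,r3:7,r4:7,r5:9
c13: - | r0:14,r1:-2,r2:Add3,r3:7,r4:7,r5:9
c14: CDB Add2=11 | r0:14,r1:-2,r2:Add3,r3:7,r4:7,r5:9
c15: CDB Add3=2 | r0:14,r1:-2,r2:2,r3:7,r4:7,r5:9

STATUS = VALUE 2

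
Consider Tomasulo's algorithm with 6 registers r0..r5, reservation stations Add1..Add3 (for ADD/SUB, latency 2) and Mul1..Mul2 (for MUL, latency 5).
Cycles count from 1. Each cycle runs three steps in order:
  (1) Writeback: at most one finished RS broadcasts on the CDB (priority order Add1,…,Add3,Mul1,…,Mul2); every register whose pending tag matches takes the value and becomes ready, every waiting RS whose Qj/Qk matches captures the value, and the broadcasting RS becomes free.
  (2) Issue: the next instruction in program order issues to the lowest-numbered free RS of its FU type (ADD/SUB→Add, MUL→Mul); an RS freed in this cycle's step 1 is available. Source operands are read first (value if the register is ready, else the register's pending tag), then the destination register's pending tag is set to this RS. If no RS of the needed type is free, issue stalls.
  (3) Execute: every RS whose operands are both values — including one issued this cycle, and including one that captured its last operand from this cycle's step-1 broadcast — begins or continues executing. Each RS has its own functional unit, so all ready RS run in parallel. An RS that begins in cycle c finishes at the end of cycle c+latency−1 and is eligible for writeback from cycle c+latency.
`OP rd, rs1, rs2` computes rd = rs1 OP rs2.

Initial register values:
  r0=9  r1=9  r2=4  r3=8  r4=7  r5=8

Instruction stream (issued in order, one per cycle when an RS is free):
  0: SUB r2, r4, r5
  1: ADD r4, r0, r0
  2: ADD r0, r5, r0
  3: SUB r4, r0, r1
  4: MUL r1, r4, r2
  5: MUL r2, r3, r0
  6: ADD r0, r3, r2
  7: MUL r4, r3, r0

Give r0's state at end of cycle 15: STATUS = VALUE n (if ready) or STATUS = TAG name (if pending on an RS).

  c1: issue SUB r2<-Add1  regs: r0:9,r1:9,r2:Add1,r3:8,r4:7,r5:8
  c2: issue ADD r4<-Add2  regs: r0:9,r1:9,r2:Add1,r3:8,r4:Add2,r5:8
  c3: CDB Add1=-1; issue ADD r0<-Add1  regs: r0:Add1,r1:9,r2:-1,r3:8,r4:Add2,r5:8
  c4: CDB Add2=18; issue SUB r4<-Add2  regs: r0:Add1,r1:9,r2:-1,r3:8,r4:Add2,r5:8
  c5: CDB Add1=17; issue MUL r1<-Mul1  regs: r0:17,r1:Mul1,r2:-1,r3:8,r4:Add2,r5:8
  c6: issue MUL r2<-Mul2  regs: r0:17,r1:Mul1,r2:Mul2,r3:8,r4:Add2,r5:8
  c7: CDB Add2=8; issue ADD r0<-Add1  regs: r0:Add1,r1:Mul1,r2:Mul2,r3:8,r4:8,r5:8
  c8: stall  regs: r0:Add1,r1:Mul1,r2:Mul2,r3:8,r4:8,r5:8
  c9: stall  regs: r0:Add1,r1:Mul1,r2:Mul2,r3:8,r4:8,r5:8
  c10: stall  regs: r0:Add1,r1:Mul1,r2:Mul2,r3:8,r4:8,r5:8
  c11: CDB Mul2=136; issue MUL r4<-Mul2  regs: r0:Add1,r1:Mul1,r2:136,r3:8,r4:Mul2,r5:8
  c12: CDB Mul1=-8  regs: r0:Add1,r1:-8,r2:136,r3:8,r4:Mul2,r5:8
  c13: CDB Add1=144  regs: r0:144,r1:-8,r2:136,r3:8,r4:Mul2,r5:8
  c14: -  regs: r0:144,r1:-8,r2:136,r3:8,r4:Mul2,r5:8
  c15: -  regs: r0:144,r1:-8,r2:136,r3:8,r4:Mul2,r5:8

STATUS = VALUE 144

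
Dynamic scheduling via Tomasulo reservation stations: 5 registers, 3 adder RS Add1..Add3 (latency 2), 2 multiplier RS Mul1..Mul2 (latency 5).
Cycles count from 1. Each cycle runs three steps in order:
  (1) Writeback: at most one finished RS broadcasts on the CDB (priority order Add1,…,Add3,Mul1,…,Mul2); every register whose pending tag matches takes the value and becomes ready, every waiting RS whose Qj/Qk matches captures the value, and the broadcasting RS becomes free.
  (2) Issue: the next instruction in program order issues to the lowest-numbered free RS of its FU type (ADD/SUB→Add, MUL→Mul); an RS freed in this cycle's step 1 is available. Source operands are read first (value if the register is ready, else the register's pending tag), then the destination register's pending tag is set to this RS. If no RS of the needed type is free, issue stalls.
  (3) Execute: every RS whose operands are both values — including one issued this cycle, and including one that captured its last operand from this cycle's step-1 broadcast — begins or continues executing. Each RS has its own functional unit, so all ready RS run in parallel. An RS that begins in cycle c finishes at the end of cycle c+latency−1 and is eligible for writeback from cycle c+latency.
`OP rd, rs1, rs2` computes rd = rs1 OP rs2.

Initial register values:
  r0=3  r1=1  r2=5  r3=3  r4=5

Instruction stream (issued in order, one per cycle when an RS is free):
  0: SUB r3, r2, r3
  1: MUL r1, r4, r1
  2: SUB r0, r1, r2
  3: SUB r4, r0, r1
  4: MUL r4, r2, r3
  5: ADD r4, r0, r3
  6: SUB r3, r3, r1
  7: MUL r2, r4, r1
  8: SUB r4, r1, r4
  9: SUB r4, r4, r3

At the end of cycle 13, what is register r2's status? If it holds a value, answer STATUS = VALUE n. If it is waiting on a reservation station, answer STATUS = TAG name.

STATUS = TAG Mul1

  c1: issue SUB r3<-Add1  regs: r0:3,r1:1,r2:5,r3:Add1,r4:5
  c2: issue MUL r1<-Mul1  regs: r0:3,r1:Mul1,r2:5,r3:Add1,r4:5
  c3: CDB Add1=2; issue SUB r0<-Add1  regs: r0:Add1,r1:Mul1,r2:5,r3:2,r4:5
  c4: issue SUB r4<-Add2  regs: r0:Add1,r1:Mul1,r2:5,r3:2,r4:Add2
  c5: issue MUL r4<-Mul2  regs: r0:Add1,r1:Mul1,r2:5,r3:2,r4:Mul2
  c6: issue ADD r4<-Add3  regs: r0:Add1,r1:Mul1,r2:5,r3:2,r4:Add3
  c7: CDB Mul1=5; stall  regs: r0:Add1,r1:5,r2:5,r3:2,r4:Add3
  c8: stall  regs: r0:Add1,r1:5,r2:5,r3:2,r4:Add3
  c9: CDB Add1=0; issue SUB r3<-Add1  regs: r0:0,r1:5,r2:5,r3:Add1,r4:Add3
  c10: CDB Mul2=10; issue MUL r2<-Mul1  regs: r0:0,r1:5,r2:Mul1,r3:Add1,r4:Add3
  c11: CDB Add1=-3; issue SUB r4<-Add1  regs: r0:0,r1:5,r2:Mul1,r3:-3,r4:Add1
  c12: CDB Add2=-5; issue SUB r4<-Add2  regs: r0:0,r1:5,r2:Mul1,r3:-3,r4:Add2
  c13: CDB Add3=2  regs: r0:0,r1:5,r2:Mul1,r3:-3,r4:Add2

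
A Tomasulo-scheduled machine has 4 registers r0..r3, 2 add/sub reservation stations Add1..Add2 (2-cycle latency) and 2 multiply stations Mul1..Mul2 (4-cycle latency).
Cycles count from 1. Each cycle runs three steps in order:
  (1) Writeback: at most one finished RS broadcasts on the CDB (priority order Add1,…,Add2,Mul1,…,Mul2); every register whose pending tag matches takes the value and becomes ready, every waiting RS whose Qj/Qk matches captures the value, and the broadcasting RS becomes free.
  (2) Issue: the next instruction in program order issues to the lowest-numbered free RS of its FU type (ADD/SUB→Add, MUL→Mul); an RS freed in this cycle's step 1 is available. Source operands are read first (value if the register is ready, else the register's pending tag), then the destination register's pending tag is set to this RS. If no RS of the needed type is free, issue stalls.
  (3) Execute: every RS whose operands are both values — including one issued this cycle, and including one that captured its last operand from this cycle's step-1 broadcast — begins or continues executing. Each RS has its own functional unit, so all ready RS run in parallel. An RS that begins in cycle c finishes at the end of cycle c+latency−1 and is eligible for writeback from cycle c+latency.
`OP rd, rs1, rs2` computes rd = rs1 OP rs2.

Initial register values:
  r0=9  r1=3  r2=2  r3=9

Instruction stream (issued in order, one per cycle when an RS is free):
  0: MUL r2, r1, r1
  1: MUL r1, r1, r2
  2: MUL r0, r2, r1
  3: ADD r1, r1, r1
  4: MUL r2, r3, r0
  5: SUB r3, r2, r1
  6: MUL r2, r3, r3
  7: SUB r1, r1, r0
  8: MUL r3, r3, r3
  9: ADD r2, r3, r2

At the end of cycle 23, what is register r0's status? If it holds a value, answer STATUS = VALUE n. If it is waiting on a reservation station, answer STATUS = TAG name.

cycle 1: issue MUL r2<-Mul1 // r0:9,r1:3,r2:Mul1,r3:9
cycle 2: issue MUL r1<-Mul2 // r0:9,r1:Mul2,r2:Mul1,r3:9
cycle 3: stall // r0:9,r1:Mul2,r2:Mul1,r3:9
cycle 4: stall // r0:9,r1:Mul2,r2:Mul1,r3:9
cycle 5: CDB Mul1=9; issue MUL r0<-Mul1 // r0:Mul1,r1:Mul2,r2:9,r3:9
cycle 6: issue ADD r1<-Add1 // r0:Mul1,r1:Add1,r2:9,r3:9
cycle 7: stall // r0:Mul1,r1:Add1,r2:9,r3:9
cycle 8: stall // r0:Mul1,r1:Add1,r2:9,r3:9
cycle 9: CDB Mul2=27; issue MUL r2<-Mul2 // r0:Mul1,r1:Add1,r2:Mul2,r3:9
cycle 10: issue SUB r3<-Add2 // r0:Mul1,r1:Add1,r2:Mul2,r3:Add2
cycle 11: CDB Add1=54; stall // r0:Mul1,r1:54,r2:Mul2,r3:Add2
cycle 12: stall // r0:Mul1,r1:54,r2:Mul2,r3:Add2
cycle 13: CDB Mul1=243; issue MUL r2<-Mul1 // r0:243,r1:54,r2:Mul1,r3:Add2
cycle 14: issue SUB r1<-Add1 // r0:243,r1:Add1,r2:Mul1,r3:Add2
cycle 15: stall // r0:243,r1:Add1,r2:Mul1,r3:Add2
cycle 16: CDB Add1=-189; stall // r0:243,r1:-189,r2:Mul1,r3:Add2
cycle 17: CDB Mul2=2187; issue MUL r3<-Mul2 // r0:243,r1:-189,r2:Mul1,r3:Mul2
cycle 18: issue ADD r2<-Add1 // r0:243,r1:-189,r2:Add1,r3:Mul2
cycle 19: CDB Add2=2133 // r0:243,r1:-189,r2:Add1,r3:Mul2
cycle 20: - // r0:243,r1:-189,r2:Add1,r3:Mul2
cycle 21: - // r0:243,r1:-189,r2:Add1,r3:Mul2
cycle 22: - // r0:243,r1:-189,r2:Add1,r3:Mul2
cycle 23: CDB Mul1=4549689 // r0:243,r1:-189,r2:Add1,r3:Mul2

STATUS = VALUE 243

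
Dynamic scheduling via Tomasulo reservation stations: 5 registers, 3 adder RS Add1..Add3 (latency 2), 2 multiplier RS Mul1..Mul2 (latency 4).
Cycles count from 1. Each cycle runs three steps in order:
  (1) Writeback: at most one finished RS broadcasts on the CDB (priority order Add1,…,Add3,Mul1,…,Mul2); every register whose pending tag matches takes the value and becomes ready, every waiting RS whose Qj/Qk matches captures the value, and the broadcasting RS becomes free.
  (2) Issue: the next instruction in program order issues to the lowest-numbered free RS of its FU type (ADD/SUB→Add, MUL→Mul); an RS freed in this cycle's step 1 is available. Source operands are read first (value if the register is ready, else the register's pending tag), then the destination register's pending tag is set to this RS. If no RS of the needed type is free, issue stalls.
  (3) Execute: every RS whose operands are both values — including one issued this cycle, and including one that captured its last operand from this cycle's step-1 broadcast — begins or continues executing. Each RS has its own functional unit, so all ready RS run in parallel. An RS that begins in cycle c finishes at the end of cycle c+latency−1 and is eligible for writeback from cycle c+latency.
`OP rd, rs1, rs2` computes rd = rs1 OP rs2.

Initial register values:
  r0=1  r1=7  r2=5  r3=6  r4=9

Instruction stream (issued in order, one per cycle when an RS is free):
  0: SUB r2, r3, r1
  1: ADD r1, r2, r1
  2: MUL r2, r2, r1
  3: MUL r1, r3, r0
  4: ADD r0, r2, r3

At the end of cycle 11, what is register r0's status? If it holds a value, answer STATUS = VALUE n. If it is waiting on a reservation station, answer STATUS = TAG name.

cycle 1: issue SUB r2<-Add1 // r0:1,r1:7,r2:Add1,r3:6,r4:9
cycle 2: issue ADD r1<-Add2 // r0:1,r1:Add2,r2:Add1,r3:6,r4:9
cycle 3: CDB Add1=-1; issue MUL r2<-Mul1 // r0:1,r1:Add2,r2:Mul1,r3:6,r4:9
cycle 4: issue MUL r1<-Mul2 // r0:1,r1:Mul2,r2:Mul1,r3:6,r4:9
cycle 5: CDB Add2=6; issue ADD r0<-Add1 // r0:Add1,r1:Mul2,r2:Mul1,r3:6,r4:9
cycle 6: - // r0:Add1,r1:Mul2,r2:Mul1,r3:6,r4:9
cycle 7: - // r0:Add1,r1:Mul2,r2:Mul1,r3:6,r4:9
cycle 8: CDB Mul2=6 // r0:Add1,r1:6,r2:Mul1,r3:6,r4:9
cycle 9: CDB Mul1=-6 // r0:Add1,r1:6,r2:-6,r3:6,r4:9
cycle 10: - // r0:Add1,r1:6,r2:-6,r3:6,r4:9
cycle 11: CDB Add1=0 // r0:0,r1:6,r2:-6,r3:6,r4:9

STATUS = VALUE 0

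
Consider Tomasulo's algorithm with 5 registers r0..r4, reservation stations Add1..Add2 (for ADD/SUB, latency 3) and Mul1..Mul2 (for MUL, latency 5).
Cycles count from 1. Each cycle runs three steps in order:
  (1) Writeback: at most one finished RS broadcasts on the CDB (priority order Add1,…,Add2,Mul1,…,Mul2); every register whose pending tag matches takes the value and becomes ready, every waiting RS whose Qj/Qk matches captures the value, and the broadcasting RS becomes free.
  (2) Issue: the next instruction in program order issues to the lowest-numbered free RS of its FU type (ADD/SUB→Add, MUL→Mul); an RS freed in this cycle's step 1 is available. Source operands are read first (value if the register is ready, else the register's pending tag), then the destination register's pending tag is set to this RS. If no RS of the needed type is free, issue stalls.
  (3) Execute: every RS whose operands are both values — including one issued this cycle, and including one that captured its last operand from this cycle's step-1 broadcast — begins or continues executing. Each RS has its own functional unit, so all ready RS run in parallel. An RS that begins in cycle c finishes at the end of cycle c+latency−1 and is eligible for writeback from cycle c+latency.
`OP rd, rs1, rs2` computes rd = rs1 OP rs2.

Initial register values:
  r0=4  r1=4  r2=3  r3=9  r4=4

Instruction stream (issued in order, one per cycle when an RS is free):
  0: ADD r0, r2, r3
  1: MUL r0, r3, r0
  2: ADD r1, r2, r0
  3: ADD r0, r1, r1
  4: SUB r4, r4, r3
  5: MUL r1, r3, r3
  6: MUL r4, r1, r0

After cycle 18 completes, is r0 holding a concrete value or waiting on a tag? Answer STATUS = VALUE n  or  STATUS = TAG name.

c1: issue ADD r0<-Add1 | r0:Add1,r1:4,r2:3,r3:9,r4:4
c2: issue MUL r0<-Mul1 | r0:Mul1,r1:4,r2:3,r3:9,r4:4
c3: issue ADD r1<-Add2 | r0:Mul1,r1:Add2,r2:3,r3:9,r4:4
c4: CDB Add1=12; issue ADD r0<-Add1 | r0:Add1,r1:Add2,r2:3,r3:9,r4:4
c5: stall | r0:Add1,r1:Add2,r2:3,r3:9,r4:4
c6: stall | r0:Add1,r1:Add2,r2:3,r3:9,r4:4
c7: stall | r0:Add1,r1:Add2,r2:3,r3:9,r4:4
c8: stall | r0:Add1,r1:Add2,r2:3,r3:9,r4:4
c9: CDB Mul1=108; stall | r0:Add1,r1:Add2,r2:3,r3:9,r4:4
c10: stall | r0:Add1,r1:Add2,r2:3,r3:9,r4:4
c11: stall | r0:Add1,r1:Add2,r2:3,r3:9,r4:4
c12: CDB Add2=111; issue SUB r4<-Add2 | r0:Add1,r1:111,r2:3,r3:9,r4:Add2
c13: issue MUL r1<-Mul1 | r0:Add1,r1:Mul1,r2:3,r3:9,r4:Add2
c14: issue MUL r4<-Mul2 | r0:Add1,r1:Mul1,r2:3,r3:9,r4:Mul2
c15: CDB Add1=222 | r0:222,r1:Mul1,r2:3,r3:9,r4:Mul2
c16: CDB Add2=-5 | r0:222,r1:Mul1,r2:3,r3:9,r4:Mul2
c17: - | r0:222,r1:Mul1,r2:3,r3:9,r4:Mul2
c18: CDB Mul1=81 | r0:222,r1:81,r2:3,r3:9,r4:Mul2

STATUS = VALUE 222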